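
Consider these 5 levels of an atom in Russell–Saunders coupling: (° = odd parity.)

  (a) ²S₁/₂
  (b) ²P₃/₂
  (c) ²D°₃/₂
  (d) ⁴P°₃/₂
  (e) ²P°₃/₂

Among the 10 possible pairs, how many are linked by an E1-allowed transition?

(a)–(b): forbidden (parity).
(a)–(c): forbidden (ΔL).
(a)–(d): forbidden (ΔS).
(a)–(e): allowed.
(b)–(c): allowed.
(b)–(d): forbidden (ΔS).
(b)–(e): allowed.
(c)–(d): forbidden (parity, ΔS).
(c)–(e): forbidden (parity).
(d)–(e): forbidden (parity, ΔS).
Allowed pairs: 3 of 10.

3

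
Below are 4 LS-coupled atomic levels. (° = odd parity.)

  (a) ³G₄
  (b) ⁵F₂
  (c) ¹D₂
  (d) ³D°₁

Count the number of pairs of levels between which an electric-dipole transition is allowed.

0

(a)–(b): forbidden (parity, ΔS, ΔJ).
(a)–(c): forbidden (parity, ΔS, ΔL, ΔJ).
(a)–(d): forbidden (ΔL, ΔJ).
(b)–(c): forbidden (parity, ΔS).
(b)–(d): forbidden (ΔS).
(c)–(d): forbidden (ΔS).
Allowed pairs: 0 of 6.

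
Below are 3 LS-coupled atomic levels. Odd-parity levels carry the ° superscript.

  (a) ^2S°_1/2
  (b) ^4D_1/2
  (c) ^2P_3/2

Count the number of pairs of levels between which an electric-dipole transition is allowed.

(a)–(b): forbidden (ΔS, ΔL).
(a)–(c): allowed.
(b)–(c): forbidden (parity, ΔS).
Allowed pairs: 1 of 3.

1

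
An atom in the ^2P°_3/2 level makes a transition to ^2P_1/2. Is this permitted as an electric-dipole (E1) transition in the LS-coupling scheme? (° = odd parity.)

allowed

Reading off the term symbols: S 1/2→1/2, L 1→1, J 3/2→1/2, parity odd→even.
Parity must change: odd → even — ✓.
ΔS = 0: S: 1/2 → 1/2 — ✓.
ΔL = 0, ±1 (not L=0↔0): L: 1 → 1, ΔL = +0 — ✓.
ΔJ = 0, ±1 (not J=0↔0): J: 3/2 → 1/2, ΔJ = -1 — ✓.
All four E1 rules are satisfied.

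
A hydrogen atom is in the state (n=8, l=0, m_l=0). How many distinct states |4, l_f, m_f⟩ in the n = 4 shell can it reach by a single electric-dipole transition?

E1 requires Δl = ±1, so l_f ∈ {-1, 1}; with 0 ≤ l_f ≤ n_f−1 = 3, the allowed l_f values are {1}.
For l_f = 1: m_f ∈ {m_i−1, m_i, m_i+1} ∩ [−1, 1] = {-1, 0, 1} → 3 states.
Total: 3.

3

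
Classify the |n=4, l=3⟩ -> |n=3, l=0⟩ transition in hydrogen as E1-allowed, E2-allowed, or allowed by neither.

neither

Δl = 0 − 3 = -3; l_i + l_f = 3.
E1 (Δl = ±1): not satisfied.
E2 (Δl = 0,±2, l_i+l_f ≥ 2): not satisfied.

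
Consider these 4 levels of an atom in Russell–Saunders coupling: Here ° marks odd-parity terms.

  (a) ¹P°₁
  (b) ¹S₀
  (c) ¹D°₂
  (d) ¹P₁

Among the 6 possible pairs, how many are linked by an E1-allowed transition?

(a)–(b): allowed.
(a)–(c): forbidden (parity).
(a)–(d): allowed.
(b)–(c): forbidden (ΔL, ΔJ).
(b)–(d): forbidden (parity).
(c)–(d): allowed.
Allowed pairs: 3 of 6.

3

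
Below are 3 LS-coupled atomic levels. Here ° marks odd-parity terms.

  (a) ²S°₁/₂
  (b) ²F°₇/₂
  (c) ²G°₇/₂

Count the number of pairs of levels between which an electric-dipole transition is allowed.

(a)–(b): forbidden (parity, ΔL, ΔJ).
(a)–(c): forbidden (parity, ΔL, ΔJ).
(b)–(c): forbidden (parity).
Allowed pairs: 0 of 3.

0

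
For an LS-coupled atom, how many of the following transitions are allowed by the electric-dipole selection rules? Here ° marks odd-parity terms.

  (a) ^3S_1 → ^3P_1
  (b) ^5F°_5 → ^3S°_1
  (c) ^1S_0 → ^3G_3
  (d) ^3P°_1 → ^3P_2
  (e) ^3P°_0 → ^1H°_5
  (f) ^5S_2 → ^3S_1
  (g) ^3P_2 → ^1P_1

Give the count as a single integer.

1

(a) forbidden (parity fails)
(b) forbidden (parity, ΔS, ΔL, ΔJ fail)
(c) forbidden (parity, ΔS, ΔL, ΔJ fail)
(d) allowed
(e) forbidden (parity, ΔS, ΔL, ΔJ fail)
(f) forbidden (parity, ΔS, ΔL fail)
(g) forbidden (parity, ΔS fail)
Total allowed: 1 of 7.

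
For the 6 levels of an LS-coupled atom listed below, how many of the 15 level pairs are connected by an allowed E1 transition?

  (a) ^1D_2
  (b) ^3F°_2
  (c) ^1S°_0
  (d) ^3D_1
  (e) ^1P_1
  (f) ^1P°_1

(a)–(b): forbidden (ΔS).
(a)–(c): forbidden (ΔL, ΔJ).
(a)–(d): forbidden (parity, ΔS).
(a)–(e): forbidden (parity).
(a)–(f): allowed.
(b)–(c): forbidden (parity, ΔS, ΔL, ΔJ).
(b)–(d): allowed.
(b)–(e): forbidden (ΔS, ΔL).
(b)–(f): forbidden (parity, ΔS, ΔL).
(c)–(d): forbidden (ΔS, ΔL).
(c)–(e): allowed.
(c)–(f): forbidden (parity).
(d)–(e): forbidden (parity, ΔS).
(d)–(f): forbidden (ΔS).
(e)–(f): allowed.
Allowed pairs: 4 of 15.

4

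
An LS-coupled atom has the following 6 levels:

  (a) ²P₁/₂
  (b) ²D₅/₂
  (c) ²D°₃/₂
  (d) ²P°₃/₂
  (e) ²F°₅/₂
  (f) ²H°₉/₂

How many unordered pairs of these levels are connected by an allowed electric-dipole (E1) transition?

5

(a)–(b): forbidden (parity, ΔJ).
(a)–(c): allowed.
(a)–(d): allowed.
(a)–(e): forbidden (ΔL, ΔJ).
(a)–(f): forbidden (ΔL, ΔJ).
(b)–(c): allowed.
(b)–(d): allowed.
(b)–(e): allowed.
(b)–(f): forbidden (ΔL, ΔJ).
(c)–(d): forbidden (parity).
(c)–(e): forbidden (parity).
(c)–(f): forbidden (parity, ΔL, ΔJ).
(d)–(e): forbidden (parity, ΔL).
(d)–(f): forbidden (parity, ΔL, ΔJ).
(e)–(f): forbidden (parity, ΔL, ΔJ).
Allowed pairs: 5 of 15.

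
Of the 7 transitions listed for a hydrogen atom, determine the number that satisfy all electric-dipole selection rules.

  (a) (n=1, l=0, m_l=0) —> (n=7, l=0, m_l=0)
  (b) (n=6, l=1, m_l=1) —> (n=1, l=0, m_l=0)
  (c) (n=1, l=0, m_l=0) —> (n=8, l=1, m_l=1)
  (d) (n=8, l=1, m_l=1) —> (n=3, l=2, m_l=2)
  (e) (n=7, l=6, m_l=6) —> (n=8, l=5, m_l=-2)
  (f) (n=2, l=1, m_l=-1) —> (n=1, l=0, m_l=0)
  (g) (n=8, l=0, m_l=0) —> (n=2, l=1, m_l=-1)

(a) forbidden — Δl = +0 (E1 requires Δl = ±1)
(b) allowed
(c) allowed
(d) allowed
(e) forbidden — Δm_l = -8 (E1 requires Δm_l = 0, ±1)
(f) allowed
(g) allowed
Total allowed: 5 of 7.

5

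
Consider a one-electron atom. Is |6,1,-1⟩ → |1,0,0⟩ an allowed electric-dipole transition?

Δl = 0 − 1 = -1; the E1 rule Δl = ±1 is ✓.
m_l: -1 → 0 (Δm_l = +1). |Δm_l| ≤ 1 ✓.
All E1 selection rules are satisfied.

allowed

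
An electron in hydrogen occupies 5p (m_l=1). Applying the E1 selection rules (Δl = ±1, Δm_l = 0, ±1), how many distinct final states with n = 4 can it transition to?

4

E1 requires Δl = ±1, so l_f ∈ {0, 2}; with 0 ≤ l_f ≤ n_f−1 = 3, the allowed l_f values are {0, 2}.
For l_f = 0: m_f ∈ {m_i−1, m_i, m_i+1} ∩ [−0, 0] = {0} → 1 state.
For l_f = 2: m_f ∈ {m_i−1, m_i, m_i+1} ∩ [−2, 2] = {0, 1, 2} → 3 states.
Total: 4.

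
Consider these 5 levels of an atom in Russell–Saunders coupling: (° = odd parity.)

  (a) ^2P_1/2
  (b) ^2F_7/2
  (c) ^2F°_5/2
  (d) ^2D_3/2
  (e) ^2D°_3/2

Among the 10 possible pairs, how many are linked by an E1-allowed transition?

4

(a)–(b): forbidden (parity, ΔL, ΔJ).
(a)–(c): forbidden (ΔL, ΔJ).
(a)–(d): forbidden (parity).
(a)–(e): allowed.
(b)–(c): allowed.
(b)–(d): forbidden (parity, ΔJ).
(b)–(e): forbidden (ΔJ).
(c)–(d): allowed.
(c)–(e): forbidden (parity).
(d)–(e): allowed.
Allowed pairs: 4 of 10.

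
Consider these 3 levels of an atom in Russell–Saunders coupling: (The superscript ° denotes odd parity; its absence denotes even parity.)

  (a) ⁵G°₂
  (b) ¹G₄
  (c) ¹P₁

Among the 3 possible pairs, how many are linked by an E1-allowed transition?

(a)–(b): forbidden (ΔS, ΔJ).
(a)–(c): forbidden (ΔS, ΔL).
(b)–(c): forbidden (parity, ΔL, ΔJ).
Allowed pairs: 0 of 3.

0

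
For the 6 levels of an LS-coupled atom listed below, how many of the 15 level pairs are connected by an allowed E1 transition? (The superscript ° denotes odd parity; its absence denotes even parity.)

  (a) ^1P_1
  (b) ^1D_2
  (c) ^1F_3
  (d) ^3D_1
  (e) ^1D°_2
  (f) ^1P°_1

5

(a)–(b): forbidden (parity).
(a)–(c): forbidden (parity, ΔL, ΔJ).
(a)–(d): forbidden (parity, ΔS).
(a)–(e): allowed.
(a)–(f): allowed.
(b)–(c): forbidden (parity).
(b)–(d): forbidden (parity, ΔS).
(b)–(e): allowed.
(b)–(f): allowed.
(c)–(d): forbidden (parity, ΔS, ΔJ).
(c)–(e): allowed.
(c)–(f): forbidden (ΔL, ΔJ).
(d)–(e): forbidden (ΔS).
(d)–(f): forbidden (ΔS).
(e)–(f): forbidden (parity).
Allowed pairs: 5 of 15.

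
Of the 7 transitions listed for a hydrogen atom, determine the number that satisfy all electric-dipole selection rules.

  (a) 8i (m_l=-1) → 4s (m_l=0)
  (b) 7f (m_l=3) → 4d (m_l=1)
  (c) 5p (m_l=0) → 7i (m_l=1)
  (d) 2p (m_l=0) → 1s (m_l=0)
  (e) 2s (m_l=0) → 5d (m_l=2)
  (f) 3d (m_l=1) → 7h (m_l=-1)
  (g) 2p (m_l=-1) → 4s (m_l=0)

2

(a) forbidden — Δl = -6 (E1 requires Δl = ±1)
(b) forbidden — Δm_l = -2 (E1 requires Δm_l = 0, ±1)
(c) forbidden — Δl = +5 (E1 requires Δl = ±1)
(d) allowed
(e) forbidden — Δl = +2 (E1 requires Δl = ±1); Δm_l = +2 (E1 requires Δm_l = 0, ±1)
(f) forbidden — Δl = +3 (E1 requires Δl = ±1); Δm_l = -2 (E1 requires Δm_l = 0, ±1)
(g) allowed
Total allowed: 2 of 7.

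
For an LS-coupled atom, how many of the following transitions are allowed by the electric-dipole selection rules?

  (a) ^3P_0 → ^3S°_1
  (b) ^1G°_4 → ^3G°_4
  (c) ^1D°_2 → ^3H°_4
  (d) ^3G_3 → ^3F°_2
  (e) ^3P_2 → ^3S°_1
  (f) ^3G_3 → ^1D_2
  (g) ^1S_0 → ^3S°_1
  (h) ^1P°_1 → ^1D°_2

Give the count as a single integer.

(a) allowed
(b) forbidden (parity, ΔS fail)
(c) forbidden (parity, ΔS, ΔL, ΔJ fail)
(d) allowed
(e) allowed
(f) forbidden (parity, ΔS, ΔL fail)
(g) forbidden (ΔS, ΔL fail)
(h) forbidden (parity fails)
Total allowed: 3 of 8.

3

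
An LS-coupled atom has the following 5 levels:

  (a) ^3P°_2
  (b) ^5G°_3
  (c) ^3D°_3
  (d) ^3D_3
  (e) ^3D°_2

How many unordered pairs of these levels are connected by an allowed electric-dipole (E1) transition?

(a)–(b): forbidden (parity, ΔS, ΔL).
(a)–(c): forbidden (parity).
(a)–(d): allowed.
(a)–(e): forbidden (parity).
(b)–(c): forbidden (parity, ΔS, ΔL).
(b)–(d): forbidden (ΔS, ΔL).
(b)–(e): forbidden (parity, ΔS, ΔL).
(c)–(d): allowed.
(c)–(e): forbidden (parity).
(d)–(e): allowed.
Allowed pairs: 3 of 10.

3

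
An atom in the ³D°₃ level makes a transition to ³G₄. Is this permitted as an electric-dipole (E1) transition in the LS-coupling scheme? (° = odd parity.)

forbidden

ΔS = 0: S: 1 → 1 — ✓.
Parity must change: odd → even — ✓.
ΔJ = 0, ±1 (not J=0↔0): J: 3 → 4, ΔJ = +1 — ✓.
ΔL = 0, ±1 (not L=0↔0): L: 2 → 4, ΔL = +2 — ✗.
Rule(s) violated: ΔL.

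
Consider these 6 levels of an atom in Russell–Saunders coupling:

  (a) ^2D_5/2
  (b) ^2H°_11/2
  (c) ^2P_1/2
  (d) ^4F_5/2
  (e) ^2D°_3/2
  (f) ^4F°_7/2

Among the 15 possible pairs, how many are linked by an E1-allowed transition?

3

(a)–(b): forbidden (ΔL, ΔJ).
(a)–(c): forbidden (parity, ΔJ).
(a)–(d): forbidden (parity, ΔS).
(a)–(e): allowed.
(a)–(f): forbidden (ΔS).
(b)–(c): forbidden (ΔL, ΔJ).
(b)–(d): forbidden (ΔS, ΔL, ΔJ).
(b)–(e): forbidden (parity, ΔL, ΔJ).
(b)–(f): forbidden (parity, ΔS, ΔL, ΔJ).
(c)–(d): forbidden (parity, ΔS, ΔL, ΔJ).
(c)–(e): allowed.
(c)–(f): forbidden (ΔS, ΔL, ΔJ).
(d)–(e): forbidden (ΔS).
(d)–(f): allowed.
(e)–(f): forbidden (parity, ΔS, ΔJ).
Allowed pairs: 3 of 15.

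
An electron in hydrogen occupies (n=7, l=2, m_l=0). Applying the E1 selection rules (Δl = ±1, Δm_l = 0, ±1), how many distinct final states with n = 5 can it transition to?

6

E1 requires Δl = ±1, so l_f ∈ {1, 3}; with 0 ≤ l_f ≤ n_f−1 = 4, the allowed l_f values are {1, 3}.
For l_f = 1: m_f ∈ {m_i−1, m_i, m_i+1} ∩ [−1, 1] = {-1, 0, 1} → 3 states.
For l_f = 3: m_f ∈ {m_i−1, m_i, m_i+1} ∩ [−3, 3] = {-1, 0, 1} → 3 states.
Total: 6.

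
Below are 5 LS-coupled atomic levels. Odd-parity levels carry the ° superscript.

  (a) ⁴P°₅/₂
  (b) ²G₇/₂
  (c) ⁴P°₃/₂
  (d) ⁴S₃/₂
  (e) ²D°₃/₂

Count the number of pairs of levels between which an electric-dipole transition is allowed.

2

(a)–(b): forbidden (ΔS, ΔL).
(a)–(c): forbidden (parity).
(a)–(d): allowed.
(a)–(e): forbidden (parity, ΔS).
(b)–(c): forbidden (ΔS, ΔL, ΔJ).
(b)–(d): forbidden (parity, ΔS, ΔL, ΔJ).
(b)–(e): forbidden (ΔL, ΔJ).
(c)–(d): allowed.
(c)–(e): forbidden (parity, ΔS).
(d)–(e): forbidden (ΔS, ΔL).
Allowed pairs: 2 of 10.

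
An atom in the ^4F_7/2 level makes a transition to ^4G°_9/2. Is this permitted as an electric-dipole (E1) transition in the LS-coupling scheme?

ΔJ = 0, ±1 (not J=0↔0): J: 7/2 → 9/2, ΔJ = +1 — satisfied.
ΔL = 0, ±1 (not L=0↔0): L: 3 → 4, ΔL = +1 — satisfied.
Parity must change: even → odd — satisfied.
ΔS = 0: S: 3/2 → 3/2 — satisfied.
All four E1 rules are satisfied.

allowed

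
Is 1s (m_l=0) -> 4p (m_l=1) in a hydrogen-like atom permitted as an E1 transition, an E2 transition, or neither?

E1

Δl = 1 − 0 = +1; l_i + l_f = 1.
Δm_l = +1.
E1 (Δl = ±1, |Δm_l| ≤ 1): satisfied.
E2 (Δl = 0,±2, l_i+l_f ≥ 2, |Δm_l| ≤ 2): not satisfied.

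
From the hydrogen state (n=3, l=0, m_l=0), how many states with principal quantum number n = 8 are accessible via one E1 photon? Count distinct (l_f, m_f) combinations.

3

E1 requires Δl = ±1, so l_f ∈ {-1, 1}; with 0 ≤ l_f ≤ n_f−1 = 7, the allowed l_f values are {1}.
For l_f = 1: m_f ∈ {m_i−1, m_i, m_i+1} ∩ [−1, 1] = {-1, 0, 1} → 3 states.
Total: 3.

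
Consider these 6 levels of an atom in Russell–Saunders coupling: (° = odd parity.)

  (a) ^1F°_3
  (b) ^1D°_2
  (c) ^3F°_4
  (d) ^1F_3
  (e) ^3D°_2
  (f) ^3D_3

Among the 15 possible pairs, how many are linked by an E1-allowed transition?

4

(a)–(b): forbidden (parity).
(a)–(c): forbidden (parity, ΔS).
(a)–(d): allowed.
(a)–(e): forbidden (parity, ΔS).
(a)–(f): forbidden (ΔS).
(b)–(c): forbidden (parity, ΔS, ΔJ).
(b)–(d): allowed.
(b)–(e): forbidden (parity, ΔS).
(b)–(f): forbidden (ΔS).
(c)–(d): forbidden (ΔS).
(c)–(e): forbidden (parity, ΔJ).
(c)–(f): allowed.
(d)–(e): forbidden (ΔS).
(d)–(f): forbidden (parity, ΔS).
(e)–(f): allowed.
Allowed pairs: 4 of 15.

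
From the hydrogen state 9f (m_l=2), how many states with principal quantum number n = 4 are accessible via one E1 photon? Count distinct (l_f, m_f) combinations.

E1 requires Δl = ±1, so l_f ∈ {2, 4}; with 0 ≤ l_f ≤ n_f−1 = 3, the allowed l_f values are {2}.
For l_f = 2: m_f ∈ {m_i−1, m_i, m_i+1} ∩ [−2, 2] = {1, 2} → 2 states.
Total: 2.

2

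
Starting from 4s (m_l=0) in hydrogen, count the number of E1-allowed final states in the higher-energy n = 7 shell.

3

E1 requires Δl = ±1, so l_f ∈ {-1, 1}; with 0 ≤ l_f ≤ n_f−1 = 6, the allowed l_f values are {1}.
For l_f = 1: m_f ∈ {m_i−1, m_i, m_i+1} ∩ [−1, 1] = {-1, 0, 1} → 3 states.
Total: 3.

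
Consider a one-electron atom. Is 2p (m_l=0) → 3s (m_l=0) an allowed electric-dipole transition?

allowed

Initial l = 1, final l = 0, so Δl = -1. E1 requires Δl = ±1: satisfied.
Δm_l = 0 − (0) = +0. E1 requires Δm_l = 0, ±1: satisfied.
All E1 selection rules are satisfied.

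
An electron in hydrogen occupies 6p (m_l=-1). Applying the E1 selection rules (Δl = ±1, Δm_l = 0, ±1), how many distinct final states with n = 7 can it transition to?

E1 requires Δl = ±1, so l_f ∈ {0, 2}; with 0 ≤ l_f ≤ n_f−1 = 6, the allowed l_f values are {0, 2}.
For l_f = 0: m_f ∈ {m_i−1, m_i, m_i+1} ∩ [−0, 0] = {0} → 1 state.
For l_f = 2: m_f ∈ {m_i−1, m_i, m_i+1} ∩ [−2, 2] = {-2, -1, 0} → 3 states.
Total: 4.

4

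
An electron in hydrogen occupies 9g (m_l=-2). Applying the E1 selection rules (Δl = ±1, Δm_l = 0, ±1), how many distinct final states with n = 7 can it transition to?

E1 requires Δl = ±1, so l_f ∈ {3, 5}; with 0 ≤ l_f ≤ n_f−1 = 6, the allowed l_f values are {3, 5}.
For l_f = 3: m_f ∈ {m_i−1, m_i, m_i+1} ∩ [−3, 3] = {-3, -2, -1} → 3 states.
For l_f = 5: m_f ∈ {m_i−1, m_i, m_i+1} ∩ [−5, 5] = {-3, -2, -1} → 3 states.
Total: 6.

6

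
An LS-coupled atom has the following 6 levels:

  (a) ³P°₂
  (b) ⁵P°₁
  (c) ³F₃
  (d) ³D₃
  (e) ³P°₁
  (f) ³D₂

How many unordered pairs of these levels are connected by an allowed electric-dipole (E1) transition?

3

(a)–(b): forbidden (parity, ΔS).
(a)–(c): forbidden (ΔL).
(a)–(d): allowed.
(a)–(e): forbidden (parity).
(a)–(f): allowed.
(b)–(c): forbidden (ΔS, ΔL, ΔJ).
(b)–(d): forbidden (ΔS, ΔJ).
(b)–(e): forbidden (parity, ΔS).
(b)–(f): forbidden (ΔS).
(c)–(d): forbidden (parity).
(c)–(e): forbidden (ΔL, ΔJ).
(c)–(f): forbidden (parity).
(d)–(e): forbidden (ΔJ).
(d)–(f): forbidden (parity).
(e)–(f): allowed.
Allowed pairs: 3 of 15.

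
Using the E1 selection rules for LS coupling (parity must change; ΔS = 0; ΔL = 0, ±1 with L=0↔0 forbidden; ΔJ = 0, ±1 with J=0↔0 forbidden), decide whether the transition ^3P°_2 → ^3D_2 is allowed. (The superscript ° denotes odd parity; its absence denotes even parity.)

ΔS = 0: S: 1 → 1 — satisfied.
ΔL = 0, ±1 (not L=0↔0): L: 1 → 2, ΔL = +1 — satisfied.
Parity must change: odd → even — satisfied.
ΔJ = 0, ±1 (not J=0↔0): J: 2 → 2, ΔJ = +0 — satisfied.
All four E1 rules are satisfied.

allowed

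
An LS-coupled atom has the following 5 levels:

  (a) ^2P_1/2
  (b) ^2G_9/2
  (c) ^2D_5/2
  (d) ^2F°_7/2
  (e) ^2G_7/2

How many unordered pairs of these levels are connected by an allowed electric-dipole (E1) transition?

3

(a)–(b): forbidden (parity, ΔL, ΔJ).
(a)–(c): forbidden (parity, ΔJ).
(a)–(d): forbidden (ΔL, ΔJ).
(a)–(e): forbidden (parity, ΔL, ΔJ).
(b)–(c): forbidden (parity, ΔL, ΔJ).
(b)–(d): allowed.
(b)–(e): forbidden (parity).
(c)–(d): allowed.
(c)–(e): forbidden (parity, ΔL).
(d)–(e): allowed.
Allowed pairs: 3 of 10.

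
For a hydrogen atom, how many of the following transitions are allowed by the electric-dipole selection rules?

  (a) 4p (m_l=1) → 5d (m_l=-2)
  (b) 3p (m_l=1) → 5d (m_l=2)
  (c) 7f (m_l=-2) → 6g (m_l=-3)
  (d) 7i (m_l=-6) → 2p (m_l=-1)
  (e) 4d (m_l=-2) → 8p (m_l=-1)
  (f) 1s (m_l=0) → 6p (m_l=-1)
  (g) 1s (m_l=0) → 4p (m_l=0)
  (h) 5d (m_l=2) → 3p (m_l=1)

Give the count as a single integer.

6

(a) forbidden — Δm_l = -3 (E1 requires Δm_l = 0, ±1)
(b) allowed
(c) allowed
(d) forbidden — Δl = -5 (E1 requires Δl = ±1); Δm_l = +5 (E1 requires Δm_l = 0, ±1)
(e) allowed
(f) allowed
(g) allowed
(h) allowed
Total allowed: 6 of 8.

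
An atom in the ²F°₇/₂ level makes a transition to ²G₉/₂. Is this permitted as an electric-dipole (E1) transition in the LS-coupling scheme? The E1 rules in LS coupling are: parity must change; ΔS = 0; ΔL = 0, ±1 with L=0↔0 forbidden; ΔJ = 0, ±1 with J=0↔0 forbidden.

Parity must change: odd → even — ✓.
ΔS = 0: S: 1/2 → 1/2 — ✓.
ΔL = 0, ±1 (not L=0↔0): L: 3 → 4, ΔL = +1 — ✓.
ΔJ = 0, ±1 (not J=0↔0): J: 7/2 → 9/2, ΔJ = +1 — ✓.
All four E1 rules are satisfied.

allowed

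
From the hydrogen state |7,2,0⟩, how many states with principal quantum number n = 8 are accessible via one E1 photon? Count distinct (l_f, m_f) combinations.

6

E1 requires Δl = ±1, so l_f ∈ {1, 3}; with 0 ≤ l_f ≤ n_f−1 = 7, the allowed l_f values are {1, 3}.
For l_f = 1: m_f ∈ {m_i−1, m_i, m_i+1} ∩ [−1, 1] = {-1, 0, 1} → 3 states.
For l_f = 3: m_f ∈ {m_i−1, m_i, m_i+1} ∩ [−3, 3] = {-1, 0, 1} → 3 states.
Total: 6.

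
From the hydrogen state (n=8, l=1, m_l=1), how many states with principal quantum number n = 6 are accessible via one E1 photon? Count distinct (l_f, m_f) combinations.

4

E1 requires Δl = ±1, so l_f ∈ {0, 2}; with 0 ≤ l_f ≤ n_f−1 = 5, the allowed l_f values are {0, 2}.
For l_f = 0: m_f ∈ {m_i−1, m_i, m_i+1} ∩ [−0, 0] = {0} → 1 state.
For l_f = 2: m_f ∈ {m_i−1, m_i, m_i+1} ∩ [−2, 2] = {0, 1, 2} → 3 states.
Total: 4.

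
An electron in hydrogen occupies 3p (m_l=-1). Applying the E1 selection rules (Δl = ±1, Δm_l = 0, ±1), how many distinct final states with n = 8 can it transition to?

E1 requires Δl = ±1, so l_f ∈ {0, 2}; with 0 ≤ l_f ≤ n_f−1 = 7, the allowed l_f values are {0, 2}.
For l_f = 0: m_f ∈ {m_i−1, m_i, m_i+1} ∩ [−0, 0] = {0} → 1 state.
For l_f = 2: m_f ∈ {m_i−1, m_i, m_i+1} ∩ [−2, 2] = {-2, -1, 0} → 3 states.
Total: 4.

4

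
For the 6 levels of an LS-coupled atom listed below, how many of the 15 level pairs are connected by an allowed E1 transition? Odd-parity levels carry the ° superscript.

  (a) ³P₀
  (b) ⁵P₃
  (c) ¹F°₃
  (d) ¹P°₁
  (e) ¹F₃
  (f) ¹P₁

(a)–(b): forbidden (parity, ΔS, ΔJ).
(a)–(c): forbidden (ΔS, ΔL, ΔJ).
(a)–(d): forbidden (ΔS).
(a)–(e): forbidden (parity, ΔS, ΔL, ΔJ).
(a)–(f): forbidden (parity, ΔS).
(b)–(c): forbidden (ΔS, ΔL).
(b)–(d): forbidden (ΔS, ΔJ).
(b)–(e): forbidden (parity, ΔS, ΔL).
(b)–(f): forbidden (parity, ΔS, ΔJ).
(c)–(d): forbidden (parity, ΔL, ΔJ).
(c)–(e): allowed.
(c)–(f): forbidden (ΔL, ΔJ).
(d)–(e): forbidden (ΔL, ΔJ).
(d)–(f): allowed.
(e)–(f): forbidden (parity, ΔL, ΔJ).
Allowed pairs: 2 of 15.

2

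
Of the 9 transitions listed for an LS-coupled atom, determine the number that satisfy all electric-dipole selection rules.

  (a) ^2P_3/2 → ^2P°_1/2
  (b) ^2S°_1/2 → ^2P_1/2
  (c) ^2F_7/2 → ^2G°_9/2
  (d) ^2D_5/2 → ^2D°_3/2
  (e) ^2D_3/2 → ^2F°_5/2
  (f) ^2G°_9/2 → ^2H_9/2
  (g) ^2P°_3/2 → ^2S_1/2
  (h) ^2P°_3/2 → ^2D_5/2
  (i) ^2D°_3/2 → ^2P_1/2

9

(a) allowed
(b) allowed
(c) allowed
(d) allowed
(e) allowed
(f) allowed
(g) allowed
(h) allowed
(i) allowed
Total allowed: 9 of 9.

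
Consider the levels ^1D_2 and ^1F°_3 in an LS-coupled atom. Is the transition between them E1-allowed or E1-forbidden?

allowed

Parity must change: even → odd — ✓.
ΔS = 0: S: 0 → 0 — ✓.
ΔL = 0, ±1 (not L=0↔0): L: 2 → 3, ΔL = +1 — ✓.
ΔJ = 0, ±1 (not J=0↔0): J: 2 → 3, ΔJ = +1 — ✓.
All four E1 rules are satisfied.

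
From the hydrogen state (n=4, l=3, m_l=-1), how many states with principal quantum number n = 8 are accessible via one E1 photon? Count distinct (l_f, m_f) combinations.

6

E1 requires Δl = ±1, so l_f ∈ {2, 4}; with 0 ≤ l_f ≤ n_f−1 = 7, the allowed l_f values are {2, 4}.
For l_f = 2: m_f ∈ {m_i−1, m_i, m_i+1} ∩ [−2, 2] = {-2, -1, 0} → 3 states.
For l_f = 4: m_f ∈ {m_i−1, m_i, m_i+1} ∩ [−4, 4] = {-2, -1, 0} → 3 states.
Total: 6.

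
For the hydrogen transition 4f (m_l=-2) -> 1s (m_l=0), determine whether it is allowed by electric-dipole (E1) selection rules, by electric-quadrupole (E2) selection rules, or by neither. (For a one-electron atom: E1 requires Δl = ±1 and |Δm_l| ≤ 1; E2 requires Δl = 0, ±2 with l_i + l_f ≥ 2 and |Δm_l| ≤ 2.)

neither

Δl = 0 − 3 = -3; l_i + l_f = 3.
Δm_l = +2.
E1 (Δl = ±1, |Δm_l| ≤ 1): not satisfied.
E2 (Δl = 0,±2, l_i+l_f ≥ 2, |Δm_l| ≤ 2): not satisfied.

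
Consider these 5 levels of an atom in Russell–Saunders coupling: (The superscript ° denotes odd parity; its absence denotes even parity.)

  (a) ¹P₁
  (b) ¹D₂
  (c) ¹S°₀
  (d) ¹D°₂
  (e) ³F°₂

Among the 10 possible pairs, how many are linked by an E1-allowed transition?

(a)–(b): forbidden (parity).
(a)–(c): allowed.
(a)–(d): allowed.
(a)–(e): forbidden (ΔS, ΔL).
(b)–(c): forbidden (ΔL, ΔJ).
(b)–(d): allowed.
(b)–(e): forbidden (ΔS).
(c)–(d): forbidden (parity, ΔL, ΔJ).
(c)–(e): forbidden (parity, ΔS, ΔL, ΔJ).
(d)–(e): forbidden (parity, ΔS).
Allowed pairs: 3 of 10.

3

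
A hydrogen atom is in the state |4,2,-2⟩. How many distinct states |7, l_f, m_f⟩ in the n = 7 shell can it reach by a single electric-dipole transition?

4

E1 requires Δl = ±1, so l_f ∈ {1, 3}; with 0 ≤ l_f ≤ n_f−1 = 6, the allowed l_f values are {1, 3}.
For l_f = 1: m_f ∈ {m_i−1, m_i, m_i+1} ∩ [−1, 1] = {-1} → 1 state.
For l_f = 3: m_f ∈ {m_i−1, m_i, m_i+1} ∩ [−3, 3] = {-3, -2, -1} → 3 states.
Total: 4.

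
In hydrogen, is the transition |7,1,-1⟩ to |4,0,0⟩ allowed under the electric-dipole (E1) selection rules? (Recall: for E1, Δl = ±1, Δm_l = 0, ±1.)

allowed

Δl = 0 − 1 = -1; the E1 rule Δl = ±1 is satisfied.
m_l: -1 → 0 (Δm_l = +1). |Δm_l| ≤ 1 satisfied.
All E1 selection rules are satisfied.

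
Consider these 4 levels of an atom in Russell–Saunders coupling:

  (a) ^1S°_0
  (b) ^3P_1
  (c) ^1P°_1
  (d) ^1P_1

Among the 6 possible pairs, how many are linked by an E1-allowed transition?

2

(a)–(b): forbidden (ΔS).
(a)–(c): forbidden (parity).
(a)–(d): allowed.
(b)–(c): forbidden (ΔS).
(b)–(d): forbidden (parity, ΔS).
(c)–(d): allowed.
Allowed pairs: 2 of 6.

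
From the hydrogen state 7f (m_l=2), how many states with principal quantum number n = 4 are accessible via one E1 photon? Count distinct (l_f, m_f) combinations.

2

E1 requires Δl = ±1, so l_f ∈ {2, 4}; with 0 ≤ l_f ≤ n_f−1 = 3, the allowed l_f values are {2}.
For l_f = 2: m_f ∈ {m_i−1, m_i, m_i+1} ∩ [−2, 2] = {1, 2} → 2 states.
Total: 2.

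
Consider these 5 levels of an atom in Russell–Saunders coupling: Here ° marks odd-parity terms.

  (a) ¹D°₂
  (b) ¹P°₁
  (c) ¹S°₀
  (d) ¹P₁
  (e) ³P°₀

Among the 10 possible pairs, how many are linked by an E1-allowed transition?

(a)–(b): forbidden (parity).
(a)–(c): forbidden (parity, ΔL, ΔJ).
(a)–(d): allowed.
(a)–(e): forbidden (parity, ΔS, ΔJ).
(b)–(c): forbidden (parity).
(b)–(d): allowed.
(b)–(e): forbidden (parity, ΔS).
(c)–(d): allowed.
(c)–(e): forbidden (parity, ΔS, ΔJ).
(d)–(e): forbidden (ΔS).
Allowed pairs: 3 of 10.

3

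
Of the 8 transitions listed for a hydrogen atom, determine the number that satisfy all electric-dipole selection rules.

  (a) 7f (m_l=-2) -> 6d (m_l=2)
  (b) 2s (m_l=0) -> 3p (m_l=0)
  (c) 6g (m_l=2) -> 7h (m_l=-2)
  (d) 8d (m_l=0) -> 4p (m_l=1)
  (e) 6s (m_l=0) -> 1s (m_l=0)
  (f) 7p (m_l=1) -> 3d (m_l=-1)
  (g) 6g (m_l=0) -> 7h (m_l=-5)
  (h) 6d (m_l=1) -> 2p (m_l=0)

(a) forbidden — Δm_l = +4 (E1 requires Δm_l = 0, ±1)
(b) allowed
(c) forbidden — Δm_l = -4 (E1 requires Δm_l = 0, ±1)
(d) allowed
(e) forbidden — Δl = +0 (E1 requires Δl = ±1)
(f) forbidden — Δm_l = -2 (E1 requires Δm_l = 0, ±1)
(g) forbidden — Δm_l = -5 (E1 requires Δm_l = 0, ±1)
(h) allowed
Total allowed: 3 of 8.

3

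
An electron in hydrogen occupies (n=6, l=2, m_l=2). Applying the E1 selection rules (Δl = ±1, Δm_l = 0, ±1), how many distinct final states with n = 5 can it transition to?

4

E1 requires Δl = ±1, so l_f ∈ {1, 3}; with 0 ≤ l_f ≤ n_f−1 = 4, the allowed l_f values are {1, 3}.
For l_f = 1: m_f ∈ {m_i−1, m_i, m_i+1} ∩ [−1, 1] = {1} → 1 state.
For l_f = 3: m_f ∈ {m_i−1, m_i, m_i+1} ∩ [−3, 3] = {1, 2, 3} → 3 states.
Total: 4.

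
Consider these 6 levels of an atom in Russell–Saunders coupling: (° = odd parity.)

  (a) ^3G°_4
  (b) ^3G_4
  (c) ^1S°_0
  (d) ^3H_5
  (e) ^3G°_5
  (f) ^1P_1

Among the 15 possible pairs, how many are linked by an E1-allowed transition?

5

(a)–(b): allowed.
(a)–(c): forbidden (parity, ΔS, ΔL, ΔJ).
(a)–(d): allowed.
(a)–(e): forbidden (parity).
(a)–(f): forbidden (ΔS, ΔL, ΔJ).
(b)–(c): forbidden (ΔS, ΔL, ΔJ).
(b)–(d): forbidden (parity).
(b)–(e): allowed.
(b)–(f): forbidden (parity, ΔS, ΔL, ΔJ).
(c)–(d): forbidden (ΔS, ΔL, ΔJ).
(c)–(e): forbidden (parity, ΔS, ΔL, ΔJ).
(c)–(f): allowed.
(d)–(e): allowed.
(d)–(f): forbidden (parity, ΔS, ΔL, ΔJ).
(e)–(f): forbidden (ΔS, ΔL, ΔJ).
Allowed pairs: 5 of 15.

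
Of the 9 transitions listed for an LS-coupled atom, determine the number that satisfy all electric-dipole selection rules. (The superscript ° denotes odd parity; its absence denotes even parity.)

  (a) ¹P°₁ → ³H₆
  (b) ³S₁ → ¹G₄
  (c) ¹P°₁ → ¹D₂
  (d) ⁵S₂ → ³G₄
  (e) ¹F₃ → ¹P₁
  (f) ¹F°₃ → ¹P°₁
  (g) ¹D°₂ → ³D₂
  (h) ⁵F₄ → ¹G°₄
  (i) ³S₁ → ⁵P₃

1

(a) forbidden (ΔS, ΔL, ΔJ fail)
(b) forbidden (parity, ΔS, ΔL, ΔJ fail)
(c) allowed
(d) forbidden (parity, ΔS, ΔL, ΔJ fail)
(e) forbidden (parity, ΔL, ΔJ fail)
(f) forbidden (parity, ΔL, ΔJ fail)
(g) forbidden (ΔS fails)
(h) forbidden (ΔS fails)
(i) forbidden (parity, ΔS, ΔJ fail)
Total allowed: 1 of 9.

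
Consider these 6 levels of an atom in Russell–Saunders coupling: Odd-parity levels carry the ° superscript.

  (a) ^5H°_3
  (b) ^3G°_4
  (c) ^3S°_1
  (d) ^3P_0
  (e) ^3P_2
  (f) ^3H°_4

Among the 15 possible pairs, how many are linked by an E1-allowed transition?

(a)–(b): forbidden (parity, ΔS).
(a)–(c): forbidden (parity, ΔS, ΔL, ΔJ).
(a)–(d): forbidden (ΔS, ΔL, ΔJ).
(a)–(e): forbidden (ΔS, ΔL).
(a)–(f): forbidden (parity, ΔS).
(b)–(c): forbidden (parity, ΔL, ΔJ).
(b)–(d): forbidden (ΔL, ΔJ).
(b)–(e): forbidden (ΔL, ΔJ).
(b)–(f): forbidden (parity).
(c)–(d): allowed.
(c)–(e): allowed.
(c)–(f): forbidden (parity, ΔL, ΔJ).
(d)–(e): forbidden (parity, ΔJ).
(d)–(f): forbidden (ΔL, ΔJ).
(e)–(f): forbidden (ΔL, ΔJ).
Allowed pairs: 2 of 15.

2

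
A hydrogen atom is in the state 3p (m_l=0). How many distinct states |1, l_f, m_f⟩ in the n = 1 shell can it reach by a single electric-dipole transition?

E1 requires Δl = ±1, so l_f ∈ {0, 2}; with 0 ≤ l_f ≤ n_f−1 = 0, the allowed l_f values are {0}.
For l_f = 0: m_f ∈ {m_i−1, m_i, m_i+1} ∩ [−0, 0] = {0} → 1 state.
Total: 1.

1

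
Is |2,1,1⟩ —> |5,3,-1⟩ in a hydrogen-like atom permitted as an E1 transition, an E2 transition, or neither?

Δl = 3 − 1 = +2; l_i + l_f = 4.
Δm_l = -2.
E1 (Δl = ±1, |Δm_l| ≤ 1): not satisfied.
E2 (Δl = 0,±2, l_i+l_f ≥ 2, |Δm_l| ≤ 2): satisfied.

E2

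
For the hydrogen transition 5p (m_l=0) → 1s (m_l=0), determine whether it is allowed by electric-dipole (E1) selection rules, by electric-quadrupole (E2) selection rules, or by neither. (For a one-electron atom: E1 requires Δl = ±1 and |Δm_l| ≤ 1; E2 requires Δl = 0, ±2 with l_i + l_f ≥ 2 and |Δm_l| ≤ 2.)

E1

Δl = 0 − 1 = -1; l_i + l_f = 1.
Δm_l = +0.
E1 (Δl = ±1, |Δm_l| ≤ 1): satisfied.
E2 (Δl = 0,±2, l_i+l_f ≥ 2, |Δm_l| ≤ 2): not satisfied.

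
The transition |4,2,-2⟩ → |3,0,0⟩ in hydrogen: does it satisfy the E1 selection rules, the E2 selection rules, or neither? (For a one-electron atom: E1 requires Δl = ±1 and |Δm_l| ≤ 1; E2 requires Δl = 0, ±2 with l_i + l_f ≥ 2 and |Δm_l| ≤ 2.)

Δl = 0 − 2 = -2; l_i + l_f = 2.
Δm_l = +2.
E1 (Δl = ±1, |Δm_l| ≤ 1): not satisfied.
E2 (Δl = 0,±2, l_i+l_f ≥ 2, |Δm_l| ≤ 2): satisfied.

E2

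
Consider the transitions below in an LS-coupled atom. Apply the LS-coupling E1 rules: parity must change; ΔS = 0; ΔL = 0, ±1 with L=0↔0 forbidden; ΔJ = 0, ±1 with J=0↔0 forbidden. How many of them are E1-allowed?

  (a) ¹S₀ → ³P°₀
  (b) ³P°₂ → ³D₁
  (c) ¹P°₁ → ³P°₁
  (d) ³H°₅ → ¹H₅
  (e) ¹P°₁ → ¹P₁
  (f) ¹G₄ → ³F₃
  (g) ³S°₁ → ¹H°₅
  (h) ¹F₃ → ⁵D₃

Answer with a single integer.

2

(a) forbidden (ΔS, ΔJ fail)
(b) allowed
(c) forbidden (parity, ΔS fail)
(d) forbidden (ΔS fails)
(e) allowed
(f) forbidden (parity, ΔS fail)
(g) forbidden (parity, ΔS, ΔL, ΔJ fail)
(h) forbidden (parity, ΔS fail)
Total allowed: 2 of 8.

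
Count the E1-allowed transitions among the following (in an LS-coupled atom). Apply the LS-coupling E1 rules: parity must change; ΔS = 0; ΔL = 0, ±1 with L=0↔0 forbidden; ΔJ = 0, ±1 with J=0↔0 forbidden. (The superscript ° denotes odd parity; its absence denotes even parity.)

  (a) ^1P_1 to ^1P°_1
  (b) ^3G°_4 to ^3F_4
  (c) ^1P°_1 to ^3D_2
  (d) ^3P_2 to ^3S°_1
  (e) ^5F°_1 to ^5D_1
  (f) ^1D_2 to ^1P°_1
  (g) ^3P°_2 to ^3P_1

6

(a) allowed
(b) allowed
(c) forbidden (ΔS fails)
(d) allowed
(e) allowed
(f) allowed
(g) allowed
Total allowed: 6 of 7.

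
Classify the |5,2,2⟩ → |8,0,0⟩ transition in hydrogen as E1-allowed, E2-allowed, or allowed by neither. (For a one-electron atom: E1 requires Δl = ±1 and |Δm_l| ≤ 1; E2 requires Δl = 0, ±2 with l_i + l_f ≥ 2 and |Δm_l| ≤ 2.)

E2

Δl = 0 − 2 = -2; l_i + l_f = 2.
Δm_l = -2.
E1 (Δl = ±1, |Δm_l| ≤ 1): not satisfied.
E2 (Δl = 0,±2, l_i+l_f ≥ 2, |Δm_l| ≤ 2): satisfied.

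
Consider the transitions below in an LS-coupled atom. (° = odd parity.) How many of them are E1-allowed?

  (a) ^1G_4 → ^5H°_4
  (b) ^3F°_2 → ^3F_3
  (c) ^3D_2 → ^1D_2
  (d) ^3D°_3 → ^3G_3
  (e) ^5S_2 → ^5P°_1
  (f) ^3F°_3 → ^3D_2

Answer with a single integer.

(a) forbidden (ΔS fails)
(b) allowed
(c) forbidden (parity, ΔS fail)
(d) forbidden (ΔL fails)
(e) allowed
(f) allowed
Total allowed: 3 of 6.

3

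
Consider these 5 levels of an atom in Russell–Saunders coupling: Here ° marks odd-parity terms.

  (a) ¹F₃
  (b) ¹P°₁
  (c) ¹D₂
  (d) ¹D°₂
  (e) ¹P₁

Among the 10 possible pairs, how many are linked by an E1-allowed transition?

5

(a)–(b): forbidden (ΔL, ΔJ).
(a)–(c): forbidden (parity).
(a)–(d): allowed.
(a)–(e): forbidden (parity, ΔL, ΔJ).
(b)–(c): allowed.
(b)–(d): forbidden (parity).
(b)–(e): allowed.
(c)–(d): allowed.
(c)–(e): forbidden (parity).
(d)–(e): allowed.
Allowed pairs: 5 of 10.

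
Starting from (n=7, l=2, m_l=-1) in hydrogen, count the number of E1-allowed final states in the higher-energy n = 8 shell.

5

E1 requires Δl = ±1, so l_f ∈ {1, 3}; with 0 ≤ l_f ≤ n_f−1 = 7, the allowed l_f values are {1, 3}.
For l_f = 1: m_f ∈ {m_i−1, m_i, m_i+1} ∩ [−1, 1] = {-1, 0} → 2 states.
For l_f = 3: m_f ∈ {m_i−1, m_i, m_i+1} ∩ [−3, 3] = {-2, -1, 0} → 3 states.
Total: 5.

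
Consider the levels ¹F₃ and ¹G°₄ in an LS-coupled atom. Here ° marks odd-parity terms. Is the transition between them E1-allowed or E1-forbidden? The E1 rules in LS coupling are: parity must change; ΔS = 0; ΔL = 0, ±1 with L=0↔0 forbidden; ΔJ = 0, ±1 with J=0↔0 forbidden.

Initial level: S=0, L=3, J=3, parity even. Final level: S=0, L=4, J=4, parity odd.
Parity must change: even → odd — passes.
ΔS = 0: S: 0 → 0 — passes.
ΔL = 0, ±1 (not L=0↔0): L: 3 → 4, ΔL = +1 — passes.
ΔJ = 0, ±1 (not J=0↔0): J: 3 → 4, ΔJ = +1 — passes.
All four E1 rules are satisfied.

allowed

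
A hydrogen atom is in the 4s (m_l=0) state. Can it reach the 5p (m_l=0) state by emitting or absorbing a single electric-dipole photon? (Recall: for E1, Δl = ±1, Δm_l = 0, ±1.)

allowed

Δl = 1 − 0 = +1; the E1 rule Δl = ±1 is satisfied.
Δm_l = 0 − (0) = +0. E1 requires Δm_l = 0, ±1: satisfied.
All E1 selection rules are satisfied.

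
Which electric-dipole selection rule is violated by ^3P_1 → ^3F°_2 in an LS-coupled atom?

the ΔL = 0, ±1 rule

Reading off the term symbols: S 1→1, L 1→3, J 1→2, parity even→odd.
Parity must change: even → odd — ✓.
ΔS = 0: S: 1 → 1 — ✓.
ΔL = 0, ±1 (not L=0↔0): L: 1 → 3, ΔL = +2 — ✗.
ΔJ = 0, ±1 (not J=0↔0): J: 1 → 2, ΔJ = +1 — ✓.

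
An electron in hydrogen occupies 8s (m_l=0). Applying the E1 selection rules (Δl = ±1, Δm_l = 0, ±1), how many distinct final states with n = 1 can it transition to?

0

E1 requires l_f ∈ {-1, 1}, but neither lies in [0, 0], so no final state is reachable.
Total: 0.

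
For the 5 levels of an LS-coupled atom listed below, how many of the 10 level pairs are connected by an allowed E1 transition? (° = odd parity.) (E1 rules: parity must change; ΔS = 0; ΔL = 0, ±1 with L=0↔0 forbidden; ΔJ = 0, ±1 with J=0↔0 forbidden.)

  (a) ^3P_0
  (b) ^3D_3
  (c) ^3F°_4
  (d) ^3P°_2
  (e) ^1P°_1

(a)–(b): forbidden (parity, ΔJ).
(a)–(c): forbidden (ΔL, ΔJ).
(a)–(d): forbidden (ΔJ).
(a)–(e): forbidden (ΔS).
(b)–(c): allowed.
(b)–(d): allowed.
(b)–(e): forbidden (ΔS, ΔJ).
(c)–(d): forbidden (parity, ΔL, ΔJ).
(c)–(e): forbidden (parity, ΔS, ΔL, ΔJ).
(d)–(e): forbidden (parity, ΔS).
Allowed pairs: 2 of 10.

2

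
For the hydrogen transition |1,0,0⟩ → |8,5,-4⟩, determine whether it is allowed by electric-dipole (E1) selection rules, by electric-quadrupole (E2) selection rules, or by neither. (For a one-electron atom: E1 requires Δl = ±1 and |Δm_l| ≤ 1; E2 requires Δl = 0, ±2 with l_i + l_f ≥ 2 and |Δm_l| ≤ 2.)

Δl = 5 − 0 = +5; l_i + l_f = 5.
Δm_l = -4.
E1 (Δl = ±1, |Δm_l| ≤ 1): not satisfied.
E2 (Δl = 0,±2, l_i+l_f ≥ 2, |Δm_l| ≤ 2): not satisfied.

neither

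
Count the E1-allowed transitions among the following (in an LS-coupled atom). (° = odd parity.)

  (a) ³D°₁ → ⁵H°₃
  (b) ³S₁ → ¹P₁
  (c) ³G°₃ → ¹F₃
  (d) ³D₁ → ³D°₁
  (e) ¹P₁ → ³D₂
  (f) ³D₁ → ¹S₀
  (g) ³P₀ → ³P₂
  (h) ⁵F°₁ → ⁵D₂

2

(a) forbidden (parity, ΔS, ΔL, ΔJ fail)
(b) forbidden (parity, ΔS fail)
(c) forbidden (ΔS fails)
(d) allowed
(e) forbidden (parity, ΔS fail)
(f) forbidden (parity, ΔS, ΔL fail)
(g) forbidden (parity, ΔJ fail)
(h) allowed
Total allowed: 2 of 8.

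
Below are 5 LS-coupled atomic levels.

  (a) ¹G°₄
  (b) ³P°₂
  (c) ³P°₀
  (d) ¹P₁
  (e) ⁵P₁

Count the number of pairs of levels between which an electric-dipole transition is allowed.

(a)–(b): forbidden (parity, ΔS, ΔL, ΔJ).
(a)–(c): forbidden (parity, ΔS, ΔL, ΔJ).
(a)–(d): forbidden (ΔL, ΔJ).
(a)–(e): forbidden (ΔS, ΔL, ΔJ).
(b)–(c): forbidden (parity, ΔJ).
(b)–(d): forbidden (ΔS).
(b)–(e): forbidden (ΔS).
(c)–(d): forbidden (ΔS).
(c)–(e): forbidden (ΔS).
(d)–(e): forbidden (parity, ΔS).
Allowed pairs: 0 of 10.

0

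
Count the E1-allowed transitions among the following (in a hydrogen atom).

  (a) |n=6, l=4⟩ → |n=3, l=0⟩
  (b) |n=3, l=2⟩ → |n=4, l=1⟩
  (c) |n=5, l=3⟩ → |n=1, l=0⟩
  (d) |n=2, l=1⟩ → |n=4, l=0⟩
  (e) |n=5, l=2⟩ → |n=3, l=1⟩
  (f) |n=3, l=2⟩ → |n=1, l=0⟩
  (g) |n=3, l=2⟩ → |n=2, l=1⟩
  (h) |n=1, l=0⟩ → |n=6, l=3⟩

(a) forbidden — Δl = -4 (E1 requires Δl = ±1)
(b) allowed
(c) forbidden — Δl = -3 (E1 requires Δl = ±1)
(d) allowed
(e) allowed
(f) forbidden — Δl = -2 (E1 requires Δl = ±1)
(g) allowed
(h) forbidden — Δl = +3 (E1 requires Δl = ±1)
Total allowed: 4 of 8.

4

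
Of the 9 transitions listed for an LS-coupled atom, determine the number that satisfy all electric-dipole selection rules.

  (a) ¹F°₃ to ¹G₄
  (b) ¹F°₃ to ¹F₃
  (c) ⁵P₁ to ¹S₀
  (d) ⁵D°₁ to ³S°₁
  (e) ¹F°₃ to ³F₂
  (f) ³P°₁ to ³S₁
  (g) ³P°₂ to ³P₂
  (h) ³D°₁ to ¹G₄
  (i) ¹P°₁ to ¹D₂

(a) allowed
(b) allowed
(c) forbidden (parity, ΔS fail)
(d) forbidden (parity, ΔS, ΔL fail)
(e) forbidden (ΔS fails)
(f) allowed
(g) allowed
(h) forbidden (ΔS, ΔL, ΔJ fail)
(i) allowed
Total allowed: 5 of 9.

5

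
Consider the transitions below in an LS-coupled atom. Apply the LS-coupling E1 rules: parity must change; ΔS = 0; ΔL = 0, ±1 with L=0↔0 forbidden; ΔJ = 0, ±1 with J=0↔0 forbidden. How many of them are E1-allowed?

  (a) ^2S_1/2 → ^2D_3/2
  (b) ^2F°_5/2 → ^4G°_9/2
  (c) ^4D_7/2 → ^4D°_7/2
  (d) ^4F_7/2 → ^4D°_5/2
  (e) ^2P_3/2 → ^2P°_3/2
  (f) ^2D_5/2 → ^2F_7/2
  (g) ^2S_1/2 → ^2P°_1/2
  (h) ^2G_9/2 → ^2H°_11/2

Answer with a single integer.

(a) forbidden (parity, ΔL fail)
(b) forbidden (parity, ΔS, ΔJ fail)
(c) allowed
(d) allowed
(e) allowed
(f) forbidden (parity fails)
(g) allowed
(h) allowed
Total allowed: 5 of 8.

5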